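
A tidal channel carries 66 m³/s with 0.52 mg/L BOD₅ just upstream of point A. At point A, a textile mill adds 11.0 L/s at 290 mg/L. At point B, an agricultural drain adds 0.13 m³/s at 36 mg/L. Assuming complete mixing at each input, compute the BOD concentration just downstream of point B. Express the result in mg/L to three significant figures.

0.638 mg/L

11.0 L/s = 0.011 m³/s.
After input A: C = (66·0.52 + 0.011·290) / 66.01 = 0.5682 mg/L.
After input B: C = (66.01·0.5682 + 0.13·36) / 66.14 = 0.6379 mg/L.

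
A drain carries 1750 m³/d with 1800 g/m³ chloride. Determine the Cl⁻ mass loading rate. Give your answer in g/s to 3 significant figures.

1750 m³/d = 0.02025 m³/s.
Mass flux = Q·C = 0.02025 m³/s × 1800 g/m³ = 36.46 g/s.

36.5 g/s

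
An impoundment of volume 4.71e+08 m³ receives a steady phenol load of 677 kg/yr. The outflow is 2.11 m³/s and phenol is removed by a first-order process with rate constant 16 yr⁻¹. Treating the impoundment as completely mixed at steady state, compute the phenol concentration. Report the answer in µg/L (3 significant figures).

Outflow Q = 2.11 m³/s × 3.156e+07 s/yr = 6.659e+07 m³/yr.
Steady-state CSTR mass balance: W = Q·C + k·V·C, so C = W/(Q + kV).
Q + kV = 6.659e+07 + 16·4.71e+08 = 7.603e+09 m³/yr.
C = 677/7.603e+09 = 8.905e-08 kg/m³ = 8.905e-05 mg/L = 0.08905 µg/L.

0.0890 µg/L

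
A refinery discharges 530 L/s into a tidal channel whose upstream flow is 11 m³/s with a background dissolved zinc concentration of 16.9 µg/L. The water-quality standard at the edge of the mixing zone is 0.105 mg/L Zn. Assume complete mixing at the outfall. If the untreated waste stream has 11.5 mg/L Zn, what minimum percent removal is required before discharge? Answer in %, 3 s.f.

530 L/s = 0.53 m³/s.
16.9 µg/L = 0.0169 mg/L.
Mass balance: 0.105·11.53 = 0.53·Cₑ + 11·0.0169.
Cₑ = (1.211 − 0.1859) / 0.53 = 1.933 mg/L.
Required removal = 1 − 1.933/11.5 = 83.19 %.

83.2 %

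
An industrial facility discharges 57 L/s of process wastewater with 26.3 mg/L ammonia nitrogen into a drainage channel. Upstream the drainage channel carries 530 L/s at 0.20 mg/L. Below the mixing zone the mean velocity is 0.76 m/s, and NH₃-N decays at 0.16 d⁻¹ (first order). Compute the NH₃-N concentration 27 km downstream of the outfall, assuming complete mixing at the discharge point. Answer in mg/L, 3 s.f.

2.56 mg/L

57 L/s = 0.057 m³/s.
530 L/s = 0.53 m³/s.
After complete mixing, C₀ = (0.057·26.3 + 0.53·0.2) / 0.587 = 2.734 mg/L.
Travel time t = 2.7e+04 m / 0.76 m/s = 3.553e+04 s = 0.4112 d.
C = 2.734·exp(−0.16·0.4112) = 2.734·0.9363 = 2.56 mg/L.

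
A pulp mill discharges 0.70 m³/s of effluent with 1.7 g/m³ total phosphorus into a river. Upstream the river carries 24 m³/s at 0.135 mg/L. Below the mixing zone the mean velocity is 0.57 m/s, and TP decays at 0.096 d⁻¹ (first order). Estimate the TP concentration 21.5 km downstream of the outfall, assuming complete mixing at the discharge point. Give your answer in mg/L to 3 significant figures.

0.172 mg/L

After complete mixing, C₀ = (0.7·1.7 + 24·0.135) / 24.7 = 0.1794 mg/L.
Travel time t = 2.15e+04 m / 0.57 m/s = 3.772e+04 s = 0.4366 d.
C = 0.1794·exp(−0.096·0.4366) = 0.1794·0.959 = 0.172 mg/L.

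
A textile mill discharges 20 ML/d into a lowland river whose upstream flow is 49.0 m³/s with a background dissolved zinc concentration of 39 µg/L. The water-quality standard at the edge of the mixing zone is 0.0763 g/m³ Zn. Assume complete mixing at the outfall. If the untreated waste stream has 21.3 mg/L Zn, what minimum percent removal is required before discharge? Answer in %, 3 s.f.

20 ML/d = 0.2315 m³/s.
39 µg/L = 0.039 mg/L.
Mass balance: 0.0763·49.23 = 0.2315·Cₑ + 49·0.039.
Cₑ = (3.756 − 1.911) / 0.2315 = 7.972 mg/L.
Required removal = 1 − 7.972/21.3 = 62.57 %.

62.6 %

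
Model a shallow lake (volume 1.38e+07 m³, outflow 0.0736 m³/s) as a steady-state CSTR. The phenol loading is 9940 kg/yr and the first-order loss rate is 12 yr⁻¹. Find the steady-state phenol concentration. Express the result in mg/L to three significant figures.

0.0592 mg/L

Outflow Q = 0.0736 m³/s × 3.156e+07 s/yr = 2.323e+06 m³/yr.
Steady-state CSTR mass balance: W = Q·C + k·V·C, so C = W/(Q + kV).
Q + kV = 2.323e+06 + 12·1.38e+07 = 1.679e+08 m³/yr.
C = 9940/1.679e+08 = 5.919e-05 kg/m³ = 0.05919 mg/L.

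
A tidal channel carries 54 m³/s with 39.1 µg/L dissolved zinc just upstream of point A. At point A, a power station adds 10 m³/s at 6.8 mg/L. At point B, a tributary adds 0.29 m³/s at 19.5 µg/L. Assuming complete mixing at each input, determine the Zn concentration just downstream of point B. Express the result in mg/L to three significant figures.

39.1 µg/L = 0.0391 mg/L.
After input A: C = (54·0.0391 + 10·6.8) / 64 = 1.095 mg/L.
19.5 µg/L = 0.0195 mg/L.
After input B: C = (64·1.095 + 0.29·0.0195) / 64.29 = 1.091 mg/L.

1.09 mg/L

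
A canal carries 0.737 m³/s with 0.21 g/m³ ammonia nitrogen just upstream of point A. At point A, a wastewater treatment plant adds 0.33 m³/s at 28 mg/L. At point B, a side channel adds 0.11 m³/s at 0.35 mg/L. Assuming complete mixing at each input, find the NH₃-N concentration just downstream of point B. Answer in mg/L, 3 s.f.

8.01 mg/L

After input A: C = (0.737·0.21 + 0.33·28) / 1.067 = 8.805 mg/L.
After input B: C = (1.067·8.805 + 0.11·0.35) / 1.177 = 8.015 mg/L.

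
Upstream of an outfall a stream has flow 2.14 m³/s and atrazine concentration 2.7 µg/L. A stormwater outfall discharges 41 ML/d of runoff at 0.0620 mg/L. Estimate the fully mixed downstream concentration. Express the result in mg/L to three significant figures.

41 ML/d = 0.4745 m³/s.
2.7 µg/L = 0.0027 mg/L.
By mass balance at complete mixing, C = (0.4745·0.062 + 2.14·0.0027) / (0.4745 + 2.14) = 0.0352/2.615 = 0.01346 mg/L.

0.0135 mg/L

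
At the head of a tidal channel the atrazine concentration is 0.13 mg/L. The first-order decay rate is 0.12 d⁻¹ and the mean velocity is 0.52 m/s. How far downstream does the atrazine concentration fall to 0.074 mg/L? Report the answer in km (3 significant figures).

From C = C₀·e^(−kt), t = ln(C₀/C)/k = ln(0.13/0.074)/0.12 = 0.5635/0.12 = 4.696 d.
Distance = v·t = 0.52 m/s × 4.057e+05 s = 2.11e+05 m = 211 km.

211 km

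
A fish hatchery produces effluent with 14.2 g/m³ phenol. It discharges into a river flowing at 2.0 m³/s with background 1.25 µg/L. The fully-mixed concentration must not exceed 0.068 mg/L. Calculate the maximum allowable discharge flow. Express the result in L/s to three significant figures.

9.45 L/s

1.25 µg/L = 0.00125 mg/L.
Mass balance at complete mixing: C_std·(Q_w + Q_r) = Q_w·C_e + Q_r·C_b.
Rearranging, Q_w = Q_r·(C_std − C_b)/(C_e − C_std) = 2.0·(0.068 − 0.00125) / (14.2 − 0.068) = 0.009447 m³/s.
= 9.447 L/s.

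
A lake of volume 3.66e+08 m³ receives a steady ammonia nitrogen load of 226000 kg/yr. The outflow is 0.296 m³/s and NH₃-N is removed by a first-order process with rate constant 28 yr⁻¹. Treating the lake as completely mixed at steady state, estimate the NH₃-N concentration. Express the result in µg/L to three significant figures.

22.0 µg/L

Outflow Q = 0.296 m³/s × 3.156e+07 s/yr = 9.341e+06 m³/yr.
Steady-state CSTR mass balance: W = Q·C + k·V·C, so C = W/(Q + kV).
Q + kV = 9.341e+06 + 28·3.66e+08 = 1.026e+10 m³/yr.
C = 226000/1.026e+10 = 2.203e-05 kg/m³ = 0.02203 mg/L = 22.03 µg/L.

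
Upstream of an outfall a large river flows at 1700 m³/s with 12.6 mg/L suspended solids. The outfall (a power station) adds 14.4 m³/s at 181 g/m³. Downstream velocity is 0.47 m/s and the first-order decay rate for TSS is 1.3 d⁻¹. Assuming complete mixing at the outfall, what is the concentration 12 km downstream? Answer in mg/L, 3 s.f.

After complete mixing, C₀ = (14.4·181 + 1700·12.6) / 1714 = 14.01 mg/L.
Travel time t = 1.2e+04 m / 0.47 m/s = 2.553e+04 s = 0.2955 d.
C = 14.01·exp(−1.3·0.2955) = 14.01·0.681 = 9.544 mg/L.

9.54 mg/L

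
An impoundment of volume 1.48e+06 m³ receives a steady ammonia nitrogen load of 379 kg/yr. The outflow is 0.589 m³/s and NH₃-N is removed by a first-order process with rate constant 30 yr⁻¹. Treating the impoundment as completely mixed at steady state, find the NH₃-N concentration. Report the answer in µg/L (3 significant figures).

Outflow Q = 0.589 m³/s × 3.156e+07 s/yr = 1.859e+07 m³/yr.
Steady-state CSTR mass balance: W = Q·C + k·V·C, so C = W/(Q + kV).
Q + kV = 1.859e+07 + 30·1.48e+06 = 6.299e+07 m³/yr.
C = 379/6.299e+07 = 6.017e-06 kg/m³ = 0.006017 mg/L = 6.017 µg/L.

6.02 µg/L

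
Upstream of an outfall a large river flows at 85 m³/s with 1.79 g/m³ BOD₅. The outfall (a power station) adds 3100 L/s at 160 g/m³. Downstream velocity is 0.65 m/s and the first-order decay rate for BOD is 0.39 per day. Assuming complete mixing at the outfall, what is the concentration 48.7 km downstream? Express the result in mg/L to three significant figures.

5.25 mg/L

3100 L/s = 3.1 m³/s.
After complete mixing, C₀ = (3.1·160 + 85·1.79) / 88.1 = 7.357 mg/L.
Travel time t = 4.87e+04 m / 0.65 m/s = 7.492e+04 s = 0.8672 d.
C = 7.357·exp(−0.39·0.8672) = 7.357·0.7131 = 5.246 mg/L.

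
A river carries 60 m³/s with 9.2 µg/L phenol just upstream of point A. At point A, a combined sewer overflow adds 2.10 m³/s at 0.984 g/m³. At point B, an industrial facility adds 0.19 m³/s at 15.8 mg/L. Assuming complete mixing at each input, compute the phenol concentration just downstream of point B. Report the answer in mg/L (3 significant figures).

0.0902 mg/L

9.2 µg/L = 0.0092 mg/L.
After input A: C = (60·0.0092 + 2.1·0.984) / 62.1 = 0.04216 mg/L.
After input B: C = (62.1·0.04216 + 0.19·15.8) / 62.29 = 0.09023 mg/L.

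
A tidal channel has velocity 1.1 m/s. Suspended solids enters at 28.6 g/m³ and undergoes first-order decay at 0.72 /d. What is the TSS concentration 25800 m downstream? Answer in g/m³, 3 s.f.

Travel time t = 25800 m / 1.1 m/s = 2.58e+04/1.1 = 2.345e+04 s = 0.2715 d.
First-order decay: C = 28.6·exp(−0.72·0.2715) = 28.6·0.8225 = 23.52 g/m³.

23.5 g/m³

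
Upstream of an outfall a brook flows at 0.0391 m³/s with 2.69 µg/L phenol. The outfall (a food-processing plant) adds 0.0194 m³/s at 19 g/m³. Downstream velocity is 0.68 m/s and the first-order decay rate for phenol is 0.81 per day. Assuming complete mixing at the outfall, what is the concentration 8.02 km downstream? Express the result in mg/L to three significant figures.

2.69 µg/L = 0.00269 mg/L.
After complete mixing, C₀ = (0.0194·19 + 0.0391·0.00269) / 0.0585 = 6.303 mg/L.
Travel time t = 8020 m / 0.68 m/s = 1.179e+04 s = 0.1365 d.
C = 6.303·exp(−0.81·0.1365) = 6.303·0.8953 = 5.643 mg/L.

5.64 mg/L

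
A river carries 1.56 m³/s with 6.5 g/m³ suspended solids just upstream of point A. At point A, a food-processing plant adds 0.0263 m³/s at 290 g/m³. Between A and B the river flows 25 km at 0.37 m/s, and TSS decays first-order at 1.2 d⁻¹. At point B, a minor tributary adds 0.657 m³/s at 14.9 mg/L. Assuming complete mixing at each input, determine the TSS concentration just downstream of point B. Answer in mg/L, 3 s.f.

After input A: C = (1.56·6.5 + 0.0263·290) / 1.586 = 11.2 mg/L.
Over the 25 km reach to input B (t = 6.757e+04 s = 0.782 d), decay gives C = 11.2·exp(−1.2·0.782) = 4.382 mg/L.
After input B: C = (1.586·4.382 + 0.657·14.9) / 2.243 = 7.462 mg/L.

7.46 mg/L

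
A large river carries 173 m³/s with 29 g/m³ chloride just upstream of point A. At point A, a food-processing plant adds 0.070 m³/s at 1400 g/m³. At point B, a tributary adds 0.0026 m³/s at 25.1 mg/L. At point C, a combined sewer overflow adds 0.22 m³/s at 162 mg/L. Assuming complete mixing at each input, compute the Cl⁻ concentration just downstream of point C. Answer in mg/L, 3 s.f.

After input A: C = (173·29 + 0.07·1400) / 173.1 = 29.55 mg/L.
After input B: C = (173.1·29.55 + 0.0026·25.1) / 173.1 = 29.55 mg/L.
After input C: C = (173.1·29.55 + 0.22·162) / 173.3 = 29.72 mg/L.

29.7 mg/L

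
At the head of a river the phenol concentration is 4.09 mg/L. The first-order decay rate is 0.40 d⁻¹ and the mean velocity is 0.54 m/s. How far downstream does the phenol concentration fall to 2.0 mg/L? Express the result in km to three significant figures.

From C = C₀·e^(−kt), t = ln(C₀/C)/k = ln(4.09/2.0)/0.40 = 0.7154/0.40 = 1.788 d.
Distance = v·t = 0.54 m/s × 1.545e+05 s = 8.344e+04 m = 83.44 km.

83.4 km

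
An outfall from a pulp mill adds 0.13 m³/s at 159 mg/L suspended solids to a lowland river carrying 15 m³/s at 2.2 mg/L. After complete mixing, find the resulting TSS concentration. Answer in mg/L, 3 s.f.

3.55 mg/L

By mass balance at complete mixing, C = (0.13·159 + 15·2.2) / (0.13 + 15) = 53.67/15.13 = 3.547 mg/L.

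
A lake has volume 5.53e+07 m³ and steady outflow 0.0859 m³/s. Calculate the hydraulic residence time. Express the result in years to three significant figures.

20.4 yr

Q = 0.0859 m³/s × 3.156e+07 s/yr = 2.711e+06 m³/yr.
Hydraulic residence time τ = V/Q = 5.53e+07/2.711e+06 = 20.4 yr.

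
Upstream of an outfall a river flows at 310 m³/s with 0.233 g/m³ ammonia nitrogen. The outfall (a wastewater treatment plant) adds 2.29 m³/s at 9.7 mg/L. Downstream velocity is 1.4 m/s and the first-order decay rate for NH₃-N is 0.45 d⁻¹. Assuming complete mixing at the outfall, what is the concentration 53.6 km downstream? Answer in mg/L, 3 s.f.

0.248 mg/L

After complete mixing, C₀ = (2.29·9.7 + 310·0.233) / 312.3 = 0.3024 mg/L.
Travel time t = 5.36e+04 m / 1.4 m/s = 3.829e+04 s = 0.4431 d.
C = 0.3024·exp(−0.45·0.4431) = 0.3024·0.8192 = 0.2477 mg/L.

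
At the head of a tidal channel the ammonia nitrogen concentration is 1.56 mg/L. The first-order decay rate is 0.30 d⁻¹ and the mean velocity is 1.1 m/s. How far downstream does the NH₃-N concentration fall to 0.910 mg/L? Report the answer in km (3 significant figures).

171 km

From C = C₀·e^(−kt), t = ln(C₀/C)/k = ln(1.56/0.910)/0.30 = 0.539/0.30 = 1.797 d.
Distance = v·t = 1.1 m/s × 1.552e+05 s = 1.708e+05 m = 170.8 km.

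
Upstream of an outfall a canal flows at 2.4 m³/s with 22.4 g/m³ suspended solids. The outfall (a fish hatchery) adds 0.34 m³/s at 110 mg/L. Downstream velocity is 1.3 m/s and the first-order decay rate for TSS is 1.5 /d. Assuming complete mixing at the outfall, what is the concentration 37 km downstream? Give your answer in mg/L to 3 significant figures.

20.3 mg/L

After complete mixing, C₀ = (0.34·110 + 2.4·22.4) / 2.74 = 33.27 mg/L.
Travel time t = 3.7e+04 m / 1.3 m/s = 2.846e+04 s = 0.3294 d.
C = 33.27·exp(−1.5·0.3294) = 33.27·0.6101 = 20.3 mg/L.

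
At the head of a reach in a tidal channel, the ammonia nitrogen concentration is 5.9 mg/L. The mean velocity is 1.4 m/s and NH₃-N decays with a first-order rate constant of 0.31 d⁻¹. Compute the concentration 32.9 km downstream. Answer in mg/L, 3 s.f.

Travel time t = 32.9 km / 1.4 m/s = 3.29e+04/1.4 = 2.35e+04 s = 0.272 d.
First-order decay: C = 5.9·exp(−0.31·0.272) = 5.9·0.9191 = 5.423 mg/L.

5.42 mg/L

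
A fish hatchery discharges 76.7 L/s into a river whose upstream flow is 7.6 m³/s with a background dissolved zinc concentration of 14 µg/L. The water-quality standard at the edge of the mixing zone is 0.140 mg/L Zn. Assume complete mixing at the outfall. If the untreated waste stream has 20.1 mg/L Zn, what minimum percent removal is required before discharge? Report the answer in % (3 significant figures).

76.7 L/s = 0.0767 m³/s.
14 µg/L = 0.014 mg/L.
Mass balance: 0.14·7.677 = 0.0767·Cₑ + 7.6·0.014.
Cₑ = (1.075 − 0.1064) / 0.0767 = 12.63 mg/L.
Required removal = 1 − 12.63/20.1 = 37.19 %.

37.2 %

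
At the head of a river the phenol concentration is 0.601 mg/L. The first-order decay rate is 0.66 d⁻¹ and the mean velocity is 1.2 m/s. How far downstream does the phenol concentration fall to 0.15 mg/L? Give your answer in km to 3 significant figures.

218 km

From C = C₀·e^(−kt), t = ln(C₀/C)/k = ln(0.601/0.15)/0.66 = 1.388/0.66 = 2.103 d.
Distance = v·t = 1.2 m/s × 1.817e+05 s = 2.18e+05 m = 218 km.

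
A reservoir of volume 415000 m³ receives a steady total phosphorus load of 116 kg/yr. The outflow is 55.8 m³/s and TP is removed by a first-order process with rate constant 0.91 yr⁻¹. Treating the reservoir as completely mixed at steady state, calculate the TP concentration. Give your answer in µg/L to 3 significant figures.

Outflow Q = 55.8 m³/s × 3.156e+07 s/yr = 1.761e+09 m³/yr.
Steady-state CSTR mass balance: W = Q·C + k·V·C, so C = W/(Q + kV).
Q + kV = 1.761e+09 + 0.91·415000 = 1.761e+09 m³/yr.
C = 116/1.761e+09 = 6.586e-08 kg/m³ = 6.586e-05 mg/L = 0.06586 µg/L.

0.0659 µg/L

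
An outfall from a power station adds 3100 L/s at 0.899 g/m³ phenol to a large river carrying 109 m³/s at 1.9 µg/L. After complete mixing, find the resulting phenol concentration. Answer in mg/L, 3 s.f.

0.0267 mg/L

3100 L/s = 3.1 m³/s.
1.9 µg/L = 0.0019 mg/L.
By mass balance at complete mixing, C = (3.1·0.899 + 109·0.0019) / (3.1 + 109) = 2.994/112.1 = 0.02671 mg/L.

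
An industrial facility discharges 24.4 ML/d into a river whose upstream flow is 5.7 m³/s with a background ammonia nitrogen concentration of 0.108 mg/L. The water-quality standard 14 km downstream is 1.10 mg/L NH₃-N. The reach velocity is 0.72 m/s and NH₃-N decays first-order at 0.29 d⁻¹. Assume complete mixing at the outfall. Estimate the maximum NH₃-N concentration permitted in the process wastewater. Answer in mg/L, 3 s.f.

22.7 mg/L

24.4 ML/d = 0.2824 m³/s.
Travel time to the compliance point: t = 1.4e+04/0.72 = 1.944e+04 s = 0.2251 d; decay factor exp(−0.29·0.2251) = 0.9368.
So the concentration just after mixing may be at most 1.1/0.9368 = 1.174 mg/L.
Mass balance: 1.174·5.982 = 0.2824·Cₑ + 5.7·0.108.
Cₑ = (7.024 − 0.6156) / 0.2824 = 22.69 mg/L.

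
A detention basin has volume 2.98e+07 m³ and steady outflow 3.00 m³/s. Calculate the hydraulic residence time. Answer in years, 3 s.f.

0.315 yr

Q = 3.00 m³/s × 3.156e+07 s/yr = 9.467e+07 m³/yr.
Hydraulic residence time τ = V/Q = 2.98e+07/9.467e+07 = 0.3148 yr.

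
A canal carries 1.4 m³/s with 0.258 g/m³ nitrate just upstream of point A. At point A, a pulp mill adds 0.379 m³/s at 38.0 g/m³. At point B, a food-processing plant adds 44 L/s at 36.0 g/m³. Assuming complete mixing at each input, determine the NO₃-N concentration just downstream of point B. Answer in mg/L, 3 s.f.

8.97 mg/L

After input A: C = (1.4·0.258 + 0.379·38) / 1.779 = 8.299 mg/L.
44 L/s = 0.044 m³/s.
After input B: C = (1.779·8.299 + 0.044·36) / 1.823 = 8.967 mg/L.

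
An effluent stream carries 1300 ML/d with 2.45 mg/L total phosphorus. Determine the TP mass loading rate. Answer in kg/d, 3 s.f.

3190 kg/d

1300 ML/d = 15.05 m³/s.
Mass flux = Q·C = 15.05 m³/s × 2.45 g/m³ = 36.86 g/s.
= 36.86 g/s × 86.4 = 3185 kg/d.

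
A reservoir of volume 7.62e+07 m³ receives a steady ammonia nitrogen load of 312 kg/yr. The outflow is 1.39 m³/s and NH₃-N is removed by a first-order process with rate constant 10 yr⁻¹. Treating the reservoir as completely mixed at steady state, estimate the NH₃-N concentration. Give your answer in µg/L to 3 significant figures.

Outflow Q = 1.39 m³/s × 3.156e+07 s/yr = 4.387e+07 m³/yr.
Steady-state CSTR mass balance: W = Q·C + k·V·C, so C = W/(Q + kV).
Q + kV = 4.387e+07 + 10·7.62e+07 = 8.059e+08 m³/yr.
C = 312/8.059e+08 = 3.872e-07 kg/m³ = 0.0003872 mg/L = 0.3872 µg/L.

0.387 µg/L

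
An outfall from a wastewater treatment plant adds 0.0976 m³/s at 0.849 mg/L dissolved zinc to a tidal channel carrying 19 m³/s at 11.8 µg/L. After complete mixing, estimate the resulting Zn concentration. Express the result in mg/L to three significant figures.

11.8 µg/L = 0.0118 mg/L.
Conservation of mass across the mixing zone: C = (0.0976·0.849 + 19·0.0118) / (0.0976 + 19) = 0.3071/19.1 = 0.01608 mg/L.

0.0161 mg/L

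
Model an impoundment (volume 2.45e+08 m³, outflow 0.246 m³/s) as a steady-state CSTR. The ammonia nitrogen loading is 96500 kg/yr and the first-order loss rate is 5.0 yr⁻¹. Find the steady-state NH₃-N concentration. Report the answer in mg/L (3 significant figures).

Outflow Q = 0.246 m³/s × 3.156e+07 s/yr = 7.763e+06 m³/yr.
Steady-state CSTR mass balance: W = Q·C + k·V·C, so C = W/(Q + kV).
Q + kV = 7.763e+06 + 5.0·2.45e+08 = 1.233e+09 m³/yr.
C = 96500/1.233e+09 = 7.828e-05 kg/m³ = 0.07828 mg/L.

0.0783 mg/L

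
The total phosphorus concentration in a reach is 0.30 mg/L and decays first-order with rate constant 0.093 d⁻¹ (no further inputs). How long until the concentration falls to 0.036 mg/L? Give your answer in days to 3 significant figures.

22.8 d

t = ln(C₀/C)/k = ln(0.30/0.036)/0.093 = 2.12/0.093 = 22.8 d.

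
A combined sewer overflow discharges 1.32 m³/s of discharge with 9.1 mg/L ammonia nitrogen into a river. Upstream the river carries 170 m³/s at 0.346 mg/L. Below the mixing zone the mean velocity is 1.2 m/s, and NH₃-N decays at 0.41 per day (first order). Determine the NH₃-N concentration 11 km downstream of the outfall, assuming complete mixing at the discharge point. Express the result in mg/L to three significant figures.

After complete mixing, C₀ = (1.32·9.1 + 170·0.346) / 171.3 = 0.4134 mg/L.
Travel time t = 1.1e+04 m / 1.2 m/s = 9167 s = 0.1061 d.
C = 0.4134·exp(−0.41·0.1061) = 0.4134·0.9574 = 0.3958 mg/L.

0.396 mg/L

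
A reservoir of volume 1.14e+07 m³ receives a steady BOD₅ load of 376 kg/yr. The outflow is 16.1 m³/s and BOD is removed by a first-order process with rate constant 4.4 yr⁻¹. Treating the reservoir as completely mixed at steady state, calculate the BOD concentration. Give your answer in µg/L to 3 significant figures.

0.674 µg/L

Outflow Q = 16.1 m³/s × 3.156e+07 s/yr = 5.081e+08 m³/yr.
Steady-state CSTR mass balance: W = Q·C + k·V·C, so C = W/(Q + kV).
Q + kV = 5.081e+08 + 4.4·1.14e+07 = 5.582e+08 m³/yr.
C = 376/5.582e+08 = 6.735e-07 kg/m³ = 0.0006735 mg/L = 0.6735 µg/L.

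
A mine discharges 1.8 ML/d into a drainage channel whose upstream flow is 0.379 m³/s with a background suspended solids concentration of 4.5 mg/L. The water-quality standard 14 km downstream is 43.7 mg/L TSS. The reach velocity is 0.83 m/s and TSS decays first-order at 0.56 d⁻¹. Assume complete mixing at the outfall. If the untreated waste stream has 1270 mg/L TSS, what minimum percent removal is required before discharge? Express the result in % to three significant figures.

1.8 ML/d = 0.02083 m³/s.
Travel time to the compliance point: t = 1.4e+04/0.83 = 1.687e+04 s = 0.1952 d; decay factor exp(−0.56·0.1952) = 0.8964.
So the concentration just after mixing may be at most 43.7/0.8964 = 48.75 mg/L.
Mass balance: 48.75·0.3998 = 0.02083·Cₑ + 0.379·4.5.
Cₑ = (19.49 − 1.706) / 0.02083 = 853.7 mg/L.
Required removal = 1 − 853.7/1270 = 32.78 %.

32.8 %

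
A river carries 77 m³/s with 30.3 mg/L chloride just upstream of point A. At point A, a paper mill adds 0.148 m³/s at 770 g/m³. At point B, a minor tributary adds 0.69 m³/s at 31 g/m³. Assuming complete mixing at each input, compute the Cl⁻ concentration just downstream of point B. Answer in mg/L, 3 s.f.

After input A: C = (77·30.3 + 0.148·770) / 77.15 = 31.72 mg/L.
After input B: C = (77.15·31.72 + 0.69·31) / 77.84 = 31.71 mg/L.

31.7 mg/L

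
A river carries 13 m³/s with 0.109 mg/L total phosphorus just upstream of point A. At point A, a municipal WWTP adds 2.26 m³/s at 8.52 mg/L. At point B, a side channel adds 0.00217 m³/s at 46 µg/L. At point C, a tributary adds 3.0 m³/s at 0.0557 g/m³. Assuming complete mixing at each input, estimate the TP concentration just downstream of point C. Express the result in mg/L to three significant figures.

1.14 mg/L

After input A: C = (13·0.109 + 2.26·8.52) / 15.26 = 1.355 mg/L.
46 µg/L = 0.046 mg/L.
After input B: C = (15.26·1.355 + 0.00217·0.046) / 15.26 = 1.354 mg/L.
After input C: C = (15.26·1.354 + 3·0.0557) / 18.26 = 1.141 mg/L.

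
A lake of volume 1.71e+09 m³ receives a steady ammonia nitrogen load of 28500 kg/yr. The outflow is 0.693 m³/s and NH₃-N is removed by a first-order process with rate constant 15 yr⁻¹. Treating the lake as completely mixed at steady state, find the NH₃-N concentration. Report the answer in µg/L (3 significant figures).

1.11 µg/L

Outflow Q = 0.693 m³/s × 3.156e+07 s/yr = 2.187e+07 m³/yr.
Steady-state CSTR mass balance: W = Q·C + k·V·C, so C = W/(Q + kV).
Q + kV = 2.187e+07 + 15·1.71e+09 = 2.567e+10 m³/yr.
C = 28500/2.567e+10 = 1.11e-06 kg/m³ = 0.00111 mg/L = 1.11 µg/L.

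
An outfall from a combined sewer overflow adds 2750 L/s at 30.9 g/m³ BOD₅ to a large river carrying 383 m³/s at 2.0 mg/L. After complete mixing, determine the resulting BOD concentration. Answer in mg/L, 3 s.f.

2.21 mg/L

2750 L/s = 2.75 m³/s.
By mass balance at complete mixing, C = (2.75·30.9 + 383·2) / (2.75 + 383) = 851/385.8 = 2.206 mg/L.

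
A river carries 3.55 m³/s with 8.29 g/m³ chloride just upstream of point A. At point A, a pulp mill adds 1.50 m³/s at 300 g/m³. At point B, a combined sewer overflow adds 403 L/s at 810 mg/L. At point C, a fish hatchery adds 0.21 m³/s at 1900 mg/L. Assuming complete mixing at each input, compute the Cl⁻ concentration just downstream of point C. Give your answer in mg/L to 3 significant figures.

After input A: C = (3.55·8.29 + 1.5·300) / 5.05 = 94.94 mg/L.
403 L/s = 0.403 m³/s.
After input B: C = (5.05·94.94 + 0.403·810) / 5.453 = 147.8 mg/L.
After input C: C = (5.453·147.8 + 0.21·1900) / 5.663 = 212.8 mg/L.

213 mg/L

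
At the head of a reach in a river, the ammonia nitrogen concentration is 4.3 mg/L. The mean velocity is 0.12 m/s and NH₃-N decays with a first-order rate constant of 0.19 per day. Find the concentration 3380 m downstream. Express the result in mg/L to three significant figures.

Travel time t = 3380 m / 0.12 m/s = 3380/0.12 = 2.817e+04 s = 0.326 d.
First-order decay: C = 4.3·exp(−0.19·0.326) = 4.3·0.9399 = 4.042 mg/L.

4.04 mg/L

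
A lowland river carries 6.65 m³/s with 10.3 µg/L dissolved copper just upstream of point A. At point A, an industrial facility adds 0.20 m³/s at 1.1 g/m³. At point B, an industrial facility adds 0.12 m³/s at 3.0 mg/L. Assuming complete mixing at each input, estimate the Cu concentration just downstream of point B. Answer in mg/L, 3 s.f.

0.0930 mg/L

10.3 µg/L = 0.0103 mg/L.
After input A: C = (6.65·0.0103 + 0.2·1.1) / 6.85 = 0.04212 mg/L.
After input B: C = (6.85·0.04212 + 0.12·3) / 6.97 = 0.09304 mg/L.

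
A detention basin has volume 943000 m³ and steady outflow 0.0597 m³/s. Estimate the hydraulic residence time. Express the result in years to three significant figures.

Q = 0.0597 m³/s × 3.156e+07 s/yr = 1.884e+06 m³/yr.
Hydraulic residence time τ = V/Q = 943000/1.884e+06 = 0.5005 yr.

0.501 yr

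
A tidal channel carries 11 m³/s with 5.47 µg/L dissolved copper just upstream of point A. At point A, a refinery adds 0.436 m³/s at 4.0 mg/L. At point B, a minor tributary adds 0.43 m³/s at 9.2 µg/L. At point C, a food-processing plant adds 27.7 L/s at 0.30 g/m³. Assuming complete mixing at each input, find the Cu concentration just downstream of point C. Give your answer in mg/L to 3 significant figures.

5.47 µg/L = 0.00547 mg/L.
After input A: C = (11·0.00547 + 0.436·4) / 11.44 = 0.1578 mg/L.
9.2 µg/L = 0.0092 mg/L.
After input B: C = (11.44·0.1578 + 0.43·0.0092) / 11.87 = 0.1524 mg/L.
27.7 L/s = 0.0277 m³/s.
After input C: C = (11.87·0.1524 + 0.0277·0.3) / 11.89 = 0.1527 mg/L.

0.153 mg/L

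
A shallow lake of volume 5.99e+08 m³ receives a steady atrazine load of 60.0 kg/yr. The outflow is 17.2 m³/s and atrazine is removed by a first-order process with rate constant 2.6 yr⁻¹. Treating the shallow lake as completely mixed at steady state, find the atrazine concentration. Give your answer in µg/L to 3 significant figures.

Outflow Q = 17.2 m³/s × 3.156e+07 s/yr = 5.428e+08 m³/yr.
Steady-state CSTR mass balance: W = Q·C + k·V·C, so C = W/(Q + kV).
Q + kV = 5.428e+08 + 2.6·5.99e+08 = 2.1e+09 m³/yr.
C = 60.0/2.1e+09 = 2.857e-08 kg/m³ = 2.857e-05 mg/L = 0.02857 µg/L.

0.0286 µg/L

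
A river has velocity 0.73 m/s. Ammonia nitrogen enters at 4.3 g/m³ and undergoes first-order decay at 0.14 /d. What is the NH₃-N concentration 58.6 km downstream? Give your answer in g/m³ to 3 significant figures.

3.78 g/m³

Travel time t = 58.6 km / 0.73 m/s = 5.86e+04/0.73 = 8.027e+04 s = 0.9291 d.
First-order decay: C = 4.3·exp(−0.14·0.9291) = 4.3·0.878 = 3.776 g/m³.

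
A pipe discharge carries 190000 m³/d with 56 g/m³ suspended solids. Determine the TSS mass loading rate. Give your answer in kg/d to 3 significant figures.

190000 m³/d = 2.199 m³/s.
Mass flux = Q·C = 2.199 m³/s × 56 g/m³ = 123.1 g/s.
= 123.1 g/s × 86.4 = 1.064e+04 kg/d.

10600 kg/d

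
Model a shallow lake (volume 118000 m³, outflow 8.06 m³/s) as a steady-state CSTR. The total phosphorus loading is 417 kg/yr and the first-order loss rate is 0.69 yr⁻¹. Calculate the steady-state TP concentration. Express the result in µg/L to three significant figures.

1.64 µg/L

Outflow Q = 8.06 m³/s × 3.156e+07 s/yr = 2.544e+08 m³/yr.
Steady-state CSTR mass balance: W = Q·C + k·V·C, so C = W/(Q + kV).
Q + kV = 2.544e+08 + 0.69·118000 = 2.544e+08 m³/yr.
C = 417/2.544e+08 = 1.639e-06 kg/m³ = 0.001639 mg/L = 1.639 µg/L.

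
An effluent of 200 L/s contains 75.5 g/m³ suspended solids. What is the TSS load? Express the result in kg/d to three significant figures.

1300 kg/d

200 L/s = 0.2 m³/s.
Mass flux = Q·C = 0.2 m³/s × 75.5 g/m³ = 15.1 g/s.
= 15.1 g/s × 86.4 = 1305 kg/d.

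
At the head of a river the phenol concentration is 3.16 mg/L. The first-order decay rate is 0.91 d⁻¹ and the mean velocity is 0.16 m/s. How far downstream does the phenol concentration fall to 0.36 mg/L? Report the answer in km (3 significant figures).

From C = C₀·e^(−kt), t = ln(C₀/C)/k = ln(3.16/0.36)/0.91 = 2.172/0.91 = 2.387 d.
Distance = v·t = 0.16 m/s × 2.062e+05 s = 3.3e+04 m = 33 km.

33.0 km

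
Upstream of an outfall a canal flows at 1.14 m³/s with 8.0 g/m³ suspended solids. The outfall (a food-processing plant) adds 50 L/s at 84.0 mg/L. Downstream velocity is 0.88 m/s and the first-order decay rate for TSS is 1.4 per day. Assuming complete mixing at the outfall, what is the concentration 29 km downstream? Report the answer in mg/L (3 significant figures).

50 L/s = 0.05 m³/s.
After complete mixing, C₀ = (0.05·84 + 1.14·8) / 1.19 = 11.19 mg/L.
Travel time t = 2.9e+04 m / 0.88 m/s = 3.295e+04 s = 0.3814 d.
C = 11.19·exp(−1.4·0.3814) = 11.19·0.5863 = 6.562 mg/L.

6.56 mg/L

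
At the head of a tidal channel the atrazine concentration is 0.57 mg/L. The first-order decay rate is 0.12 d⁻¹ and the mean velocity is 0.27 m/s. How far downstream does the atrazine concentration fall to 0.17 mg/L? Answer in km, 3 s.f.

From C = C₀·e^(−kt), t = ln(C₀/C)/k = ln(0.57/0.17)/0.12 = 1.21/0.12 = 10.08 d.
Distance = v·t = 0.27 m/s × 8.711e+05 s = 2.352e+05 m = 235.2 km.

235 km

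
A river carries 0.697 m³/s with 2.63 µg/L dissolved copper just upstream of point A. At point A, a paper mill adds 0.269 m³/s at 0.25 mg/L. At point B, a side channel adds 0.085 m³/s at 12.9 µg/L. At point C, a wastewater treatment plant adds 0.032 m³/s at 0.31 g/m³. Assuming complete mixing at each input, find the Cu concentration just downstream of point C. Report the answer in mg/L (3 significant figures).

2.63 µg/L = 0.00263 mg/L.
After input A: C = (0.697·0.00263 + 0.269·0.25) / 0.966 = 0.07151 mg/L.
12.9 µg/L = 0.0129 mg/L.
After input B: C = (0.966·0.07151 + 0.085·0.0129) / 1.051 = 0.06677 mg/L.
After input C: C = (1.051·0.06677 + 0.032·0.31) / 1.083 = 0.07396 mg/L.

0.0740 mg/L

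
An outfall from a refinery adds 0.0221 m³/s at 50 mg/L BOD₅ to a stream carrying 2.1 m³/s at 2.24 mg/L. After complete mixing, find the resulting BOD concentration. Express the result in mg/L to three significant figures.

Conservation of mass across the mixing zone: C = (0.0221·50 + 2.1·2.24) / (0.0221 + 2.1) = 5.809/2.122 = 2.737 mg/L.

2.74 mg/L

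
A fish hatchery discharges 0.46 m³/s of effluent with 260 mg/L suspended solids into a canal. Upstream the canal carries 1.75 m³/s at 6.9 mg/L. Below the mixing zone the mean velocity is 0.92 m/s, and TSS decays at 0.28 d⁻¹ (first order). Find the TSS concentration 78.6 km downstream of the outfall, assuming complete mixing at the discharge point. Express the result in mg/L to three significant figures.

45.2 mg/L

After complete mixing, C₀ = (0.46·260 + 1.75·6.9) / 2.21 = 59.58 mg/L.
Travel time t = 7.86e+04 m / 0.92 m/s = 8.543e+04 s = 0.9888 d.
C = 59.58·exp(−0.28·0.9888) = 59.58·0.7582 = 45.17 mg/L.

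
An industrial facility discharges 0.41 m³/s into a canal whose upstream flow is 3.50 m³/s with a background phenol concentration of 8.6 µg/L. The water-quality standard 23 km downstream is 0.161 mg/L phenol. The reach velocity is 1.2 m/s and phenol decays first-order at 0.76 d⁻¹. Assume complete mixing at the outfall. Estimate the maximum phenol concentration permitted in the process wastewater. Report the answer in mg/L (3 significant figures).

8.6 µg/L = 0.0086 mg/L.
Travel time to the compliance point: t = 2.3e+04/1.2 = 1.917e+04 s = 0.2218 d; decay factor exp(−0.76·0.2218) = 0.8449.
So the concentration just after mixing may be at most 0.161/0.8449 = 0.1906 mg/L.
Mass balance: 0.1906·3.91 = 0.41·Cₑ + 3.5·0.0086.
Cₑ = (0.7451 − 0.0301) / 0.41 = 1.744 mg/L.

1.74 mg/L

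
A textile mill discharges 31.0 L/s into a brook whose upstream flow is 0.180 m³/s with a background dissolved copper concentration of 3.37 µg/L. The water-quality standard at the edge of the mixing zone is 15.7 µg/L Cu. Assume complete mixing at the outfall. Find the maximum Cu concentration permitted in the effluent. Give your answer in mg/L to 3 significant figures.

0.0873 mg/L

31.0 L/s = 0.031 m³/s.
3.37 µg/L = 0.00337 mg/L.
15.7 µg/L = 0.0157 mg/L.
Mass balance: 0.0157·0.211 = 0.031·Cₑ + 0.18·0.00337.
Cₑ = (0.003313 − 0.0006066) / 0.031 = 0.08729 mg/L.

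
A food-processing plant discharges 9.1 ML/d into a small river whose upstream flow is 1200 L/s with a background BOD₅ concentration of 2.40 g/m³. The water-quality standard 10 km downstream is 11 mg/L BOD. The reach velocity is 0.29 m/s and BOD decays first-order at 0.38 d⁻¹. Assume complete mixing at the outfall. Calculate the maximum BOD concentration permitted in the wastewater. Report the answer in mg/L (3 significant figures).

9.1 ML/d = 0.1053 m³/s.
1200 L/s = 1.2 m³/s.
Travel time to the compliance point: t = 1e+04/0.29 = 3.448e+04 s = 0.3991 d; decay factor exp(−0.38·0.3991) = 0.8593.
So the concentration just after mixing may be at most 11/0.8593 = 12.8 mg/L.
Mass balance: 12.8·1.305 = 0.1053·Cₑ + 1.2·2.4.
Cₑ = (16.71 − 2.88) / 0.1053 = 131.3 mg/L.

131 mg/L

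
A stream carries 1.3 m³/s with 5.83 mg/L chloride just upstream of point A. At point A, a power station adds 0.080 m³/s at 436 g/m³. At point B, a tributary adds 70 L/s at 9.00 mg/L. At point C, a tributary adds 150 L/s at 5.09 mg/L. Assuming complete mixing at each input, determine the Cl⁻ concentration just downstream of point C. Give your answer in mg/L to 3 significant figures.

27.4 mg/L

After input A: C = (1.3·5.83 + 0.08·436) / 1.38 = 30.77 mg/L.
70 L/s = 0.07 m³/s.
After input B: C = (1.38·30.77 + 0.07·9) / 1.45 = 29.72 mg/L.
150 L/s = 0.15 m³/s.
After input C: C = (1.45·29.72 + 0.15·5.09) / 1.6 = 27.41 mg/L.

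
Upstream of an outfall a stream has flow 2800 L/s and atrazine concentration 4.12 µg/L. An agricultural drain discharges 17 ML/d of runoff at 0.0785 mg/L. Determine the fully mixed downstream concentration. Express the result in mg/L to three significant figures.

17 ML/d = 0.1968 m³/s.
2800 L/s = 2.8 m³/s.
4.12 µg/L = 0.00412 mg/L.
By mass balance at complete mixing, C = (0.1968·0.0785 + 2.8·0.00412) / (0.1968 + 2.8) = 0.02698/2.997 = 0.009004 mg/L.

0.00900 mg/L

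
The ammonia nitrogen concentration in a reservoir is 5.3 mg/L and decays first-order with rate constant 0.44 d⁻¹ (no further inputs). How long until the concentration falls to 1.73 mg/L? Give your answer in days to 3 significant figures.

t = ln(C₀/C)/k = ln(5.3/1.73)/0.44 = 1.12/0.44 = 2.545 d.

2.54 d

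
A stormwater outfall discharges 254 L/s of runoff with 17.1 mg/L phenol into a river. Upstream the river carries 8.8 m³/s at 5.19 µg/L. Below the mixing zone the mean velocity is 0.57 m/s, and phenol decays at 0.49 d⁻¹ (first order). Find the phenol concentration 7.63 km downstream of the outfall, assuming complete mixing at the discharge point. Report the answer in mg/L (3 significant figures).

0.449 mg/L

254 L/s = 0.254 m³/s.
5.19 µg/L = 0.00519 mg/L.
After complete mixing, C₀ = (0.254·17.1 + 8.8·0.00519) / 9.054 = 0.4848 mg/L.
Travel time t = 7630 m / 0.57 m/s = 1.339e+04 s = 0.1549 d.
C = 0.4848·exp(−0.49·0.1549) = 0.4848·0.9269 = 0.4493 mg/L.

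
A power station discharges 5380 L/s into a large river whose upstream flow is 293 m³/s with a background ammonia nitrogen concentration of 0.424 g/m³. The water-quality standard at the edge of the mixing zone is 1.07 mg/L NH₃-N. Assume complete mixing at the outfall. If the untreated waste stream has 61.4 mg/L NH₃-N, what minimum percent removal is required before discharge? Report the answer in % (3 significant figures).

5380 L/s = 5.38 m³/s.
Mass balance: 1.07·298.4 = 5.38·Cₑ + 293·0.424.
Cₑ = (319.3 − 124.2) / 5.38 = 36.25 mg/L.
Required removal = 1 − 36.25/61.4 = 40.96 %.

41.0 %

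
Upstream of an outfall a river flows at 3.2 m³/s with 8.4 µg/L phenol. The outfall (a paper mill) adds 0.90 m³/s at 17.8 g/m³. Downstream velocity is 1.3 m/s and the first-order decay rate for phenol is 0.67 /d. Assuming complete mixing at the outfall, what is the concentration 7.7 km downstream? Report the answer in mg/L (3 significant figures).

8.4 µg/L = 0.0084 mg/L.
After complete mixing, C₀ = (0.9·17.8 + 3.2·0.0084) / 4.1 = 3.914 mg/L.
Travel time t = 7700 m / 1.3 m/s = 5923 s = 0.06855 d.
C = 3.914·exp(−0.67·0.06855) = 3.914·0.9551 = 3.738 mg/L.

3.74 mg/L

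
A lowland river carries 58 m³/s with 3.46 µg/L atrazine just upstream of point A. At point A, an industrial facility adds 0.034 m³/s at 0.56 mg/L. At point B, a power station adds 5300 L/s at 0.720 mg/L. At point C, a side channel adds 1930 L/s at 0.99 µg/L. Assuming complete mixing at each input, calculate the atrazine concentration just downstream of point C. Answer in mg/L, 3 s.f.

3.46 µg/L = 0.00346 mg/L.
After input A: C = (58·0.00346 + 0.034·0.56) / 58.03 = 0.003786 mg/L.
5300 L/s = 5.3 m³/s.
After input B: C = (58.03·0.003786 + 5.3·0.72) / 63.33 = 0.06372 mg/L.
1930 L/s = 1.93 m³/s.
0.99 µg/L = 0.00099 mg/L.
After input C: C = (63.33·0.06372 + 1.93·0.00099) / 65.26 = 0.06187 mg/L.

0.0619 mg/L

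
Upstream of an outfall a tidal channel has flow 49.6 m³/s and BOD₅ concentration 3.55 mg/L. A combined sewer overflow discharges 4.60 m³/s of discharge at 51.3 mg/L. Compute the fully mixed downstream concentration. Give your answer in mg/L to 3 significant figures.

Conservation of mass across the mixing zone: C = (4.6·51.3 + 49.6·3.55) / (4.6 + 49.6) = 412.1/54.2 = 7.603 mg/L.

7.60 mg/L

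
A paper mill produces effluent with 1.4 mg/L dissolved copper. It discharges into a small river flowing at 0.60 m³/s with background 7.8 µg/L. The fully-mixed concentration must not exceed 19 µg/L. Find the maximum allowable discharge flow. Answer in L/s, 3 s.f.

4.87 L/s

7.8 µg/L = 0.0078 mg/L.
19 µg/L = 0.019 mg/L.
Mass balance at complete mixing: C_std·(Q_w + Q_r) = Q_w·C_e + Q_r·C_b.
Rearranging, Q_w = Q_r·(C_std − C_b)/(C_e − C_std) = 0.60·(0.019 − 0.0078) / (1.4 − 0.019) = 0.004866 m³/s.
= 4.866 L/s.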